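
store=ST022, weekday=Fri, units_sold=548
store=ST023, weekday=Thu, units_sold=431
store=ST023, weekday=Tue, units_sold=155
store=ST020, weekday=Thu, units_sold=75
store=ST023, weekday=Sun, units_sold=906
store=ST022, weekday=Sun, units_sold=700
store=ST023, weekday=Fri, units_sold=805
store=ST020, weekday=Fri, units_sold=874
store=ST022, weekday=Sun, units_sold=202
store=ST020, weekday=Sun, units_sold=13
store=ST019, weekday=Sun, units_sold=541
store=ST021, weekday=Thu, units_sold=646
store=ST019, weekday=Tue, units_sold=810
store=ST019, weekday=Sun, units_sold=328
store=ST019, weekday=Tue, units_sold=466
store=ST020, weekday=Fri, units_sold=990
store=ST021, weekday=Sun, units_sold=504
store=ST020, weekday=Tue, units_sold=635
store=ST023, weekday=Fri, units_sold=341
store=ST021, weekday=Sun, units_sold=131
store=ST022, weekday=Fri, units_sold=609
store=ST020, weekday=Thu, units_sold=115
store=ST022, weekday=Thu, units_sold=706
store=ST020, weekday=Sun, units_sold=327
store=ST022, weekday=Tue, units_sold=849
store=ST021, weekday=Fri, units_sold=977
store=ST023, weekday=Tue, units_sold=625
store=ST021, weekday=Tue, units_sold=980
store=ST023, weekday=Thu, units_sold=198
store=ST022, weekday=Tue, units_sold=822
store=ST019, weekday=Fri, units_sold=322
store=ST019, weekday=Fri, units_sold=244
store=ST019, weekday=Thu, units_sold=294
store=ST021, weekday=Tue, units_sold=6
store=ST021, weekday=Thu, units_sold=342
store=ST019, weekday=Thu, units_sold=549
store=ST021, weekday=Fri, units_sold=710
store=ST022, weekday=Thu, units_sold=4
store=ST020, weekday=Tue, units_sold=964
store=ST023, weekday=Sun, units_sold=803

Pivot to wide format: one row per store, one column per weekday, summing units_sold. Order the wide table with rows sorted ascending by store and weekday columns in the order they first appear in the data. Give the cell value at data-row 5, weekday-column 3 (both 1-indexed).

780

With rows sorted ascending by store, row 5 is store=ST023. weekday columns in first-appearance order: Fri, Thu, Tue, Sun; column 3 is Tue.
Long rows with store=ST023, weekday=Tue: 155 + 625 = 780.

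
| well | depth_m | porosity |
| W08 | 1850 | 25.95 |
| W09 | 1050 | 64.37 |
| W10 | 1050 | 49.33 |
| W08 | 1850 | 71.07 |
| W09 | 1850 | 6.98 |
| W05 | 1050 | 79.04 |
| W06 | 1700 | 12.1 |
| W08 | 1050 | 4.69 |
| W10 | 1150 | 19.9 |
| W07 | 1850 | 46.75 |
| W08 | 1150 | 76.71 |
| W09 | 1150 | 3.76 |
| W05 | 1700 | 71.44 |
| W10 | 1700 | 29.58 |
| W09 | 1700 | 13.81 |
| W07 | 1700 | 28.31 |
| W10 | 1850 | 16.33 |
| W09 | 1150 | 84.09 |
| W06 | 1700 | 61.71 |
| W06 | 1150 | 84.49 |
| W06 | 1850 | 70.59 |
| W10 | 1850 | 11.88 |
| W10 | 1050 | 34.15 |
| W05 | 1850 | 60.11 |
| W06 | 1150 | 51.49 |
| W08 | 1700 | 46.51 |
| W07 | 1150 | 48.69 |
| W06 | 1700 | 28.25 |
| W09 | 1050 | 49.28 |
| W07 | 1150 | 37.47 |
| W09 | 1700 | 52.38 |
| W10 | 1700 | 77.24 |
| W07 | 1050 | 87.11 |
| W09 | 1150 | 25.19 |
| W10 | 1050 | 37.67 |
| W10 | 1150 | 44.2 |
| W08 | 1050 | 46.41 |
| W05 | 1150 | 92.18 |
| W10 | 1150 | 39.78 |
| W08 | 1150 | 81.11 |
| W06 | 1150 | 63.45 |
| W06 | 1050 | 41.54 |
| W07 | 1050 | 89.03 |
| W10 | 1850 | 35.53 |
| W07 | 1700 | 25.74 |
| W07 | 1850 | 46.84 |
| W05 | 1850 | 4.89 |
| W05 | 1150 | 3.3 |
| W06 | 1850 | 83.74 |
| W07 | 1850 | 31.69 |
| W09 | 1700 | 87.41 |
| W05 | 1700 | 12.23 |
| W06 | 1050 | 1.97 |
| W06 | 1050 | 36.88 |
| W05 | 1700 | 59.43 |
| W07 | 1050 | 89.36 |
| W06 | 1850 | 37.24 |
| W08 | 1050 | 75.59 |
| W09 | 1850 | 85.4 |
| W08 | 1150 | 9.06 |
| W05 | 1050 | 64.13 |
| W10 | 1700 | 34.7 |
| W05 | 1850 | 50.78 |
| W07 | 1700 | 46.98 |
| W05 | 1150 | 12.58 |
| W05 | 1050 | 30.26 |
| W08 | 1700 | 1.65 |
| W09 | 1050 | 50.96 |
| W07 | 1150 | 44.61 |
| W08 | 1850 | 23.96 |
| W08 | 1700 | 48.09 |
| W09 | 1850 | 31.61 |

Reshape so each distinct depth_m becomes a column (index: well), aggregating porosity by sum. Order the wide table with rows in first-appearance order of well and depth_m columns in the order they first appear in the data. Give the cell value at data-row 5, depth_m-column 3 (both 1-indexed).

102.06

With rows in first-appearance order of well, row 5 is well=W06. depth_m columns in first-appearance order: 1850, 1050, 1700, 1150; column 3 is 1700.
Long rows with well=W06, depth_m=1700: 12.1 + 61.71 + 28.25 = 102.06.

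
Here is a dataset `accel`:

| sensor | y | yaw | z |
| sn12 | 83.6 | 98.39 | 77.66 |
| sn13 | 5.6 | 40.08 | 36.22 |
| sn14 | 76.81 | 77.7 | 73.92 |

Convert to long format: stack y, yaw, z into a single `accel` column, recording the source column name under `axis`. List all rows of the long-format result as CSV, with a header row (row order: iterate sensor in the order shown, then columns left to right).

sensor,axis,accel
sn12,y,83.6
sn12,yaw,98.39
sn12,z,77.66
sn13,y,5.6
sn13,yaw,40.08
sn13,z,36.22
sn14,y,76.81
sn14,yaw,77.7
sn14,z,73.92

Each (sensor, column) pair becomes one row: 3 × 3 = 9 rows.
For example, (sn12, y) → accel=83.6.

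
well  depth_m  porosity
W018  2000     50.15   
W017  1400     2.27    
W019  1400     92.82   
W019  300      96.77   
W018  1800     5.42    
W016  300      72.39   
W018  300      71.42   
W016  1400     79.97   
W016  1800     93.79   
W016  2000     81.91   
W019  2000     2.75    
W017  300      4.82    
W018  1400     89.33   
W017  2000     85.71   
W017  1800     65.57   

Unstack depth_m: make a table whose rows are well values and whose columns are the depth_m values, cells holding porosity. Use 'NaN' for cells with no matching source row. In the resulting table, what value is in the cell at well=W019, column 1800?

No long-format row has well=W019 and depth_m=1800, so the cell is NaN.

NaN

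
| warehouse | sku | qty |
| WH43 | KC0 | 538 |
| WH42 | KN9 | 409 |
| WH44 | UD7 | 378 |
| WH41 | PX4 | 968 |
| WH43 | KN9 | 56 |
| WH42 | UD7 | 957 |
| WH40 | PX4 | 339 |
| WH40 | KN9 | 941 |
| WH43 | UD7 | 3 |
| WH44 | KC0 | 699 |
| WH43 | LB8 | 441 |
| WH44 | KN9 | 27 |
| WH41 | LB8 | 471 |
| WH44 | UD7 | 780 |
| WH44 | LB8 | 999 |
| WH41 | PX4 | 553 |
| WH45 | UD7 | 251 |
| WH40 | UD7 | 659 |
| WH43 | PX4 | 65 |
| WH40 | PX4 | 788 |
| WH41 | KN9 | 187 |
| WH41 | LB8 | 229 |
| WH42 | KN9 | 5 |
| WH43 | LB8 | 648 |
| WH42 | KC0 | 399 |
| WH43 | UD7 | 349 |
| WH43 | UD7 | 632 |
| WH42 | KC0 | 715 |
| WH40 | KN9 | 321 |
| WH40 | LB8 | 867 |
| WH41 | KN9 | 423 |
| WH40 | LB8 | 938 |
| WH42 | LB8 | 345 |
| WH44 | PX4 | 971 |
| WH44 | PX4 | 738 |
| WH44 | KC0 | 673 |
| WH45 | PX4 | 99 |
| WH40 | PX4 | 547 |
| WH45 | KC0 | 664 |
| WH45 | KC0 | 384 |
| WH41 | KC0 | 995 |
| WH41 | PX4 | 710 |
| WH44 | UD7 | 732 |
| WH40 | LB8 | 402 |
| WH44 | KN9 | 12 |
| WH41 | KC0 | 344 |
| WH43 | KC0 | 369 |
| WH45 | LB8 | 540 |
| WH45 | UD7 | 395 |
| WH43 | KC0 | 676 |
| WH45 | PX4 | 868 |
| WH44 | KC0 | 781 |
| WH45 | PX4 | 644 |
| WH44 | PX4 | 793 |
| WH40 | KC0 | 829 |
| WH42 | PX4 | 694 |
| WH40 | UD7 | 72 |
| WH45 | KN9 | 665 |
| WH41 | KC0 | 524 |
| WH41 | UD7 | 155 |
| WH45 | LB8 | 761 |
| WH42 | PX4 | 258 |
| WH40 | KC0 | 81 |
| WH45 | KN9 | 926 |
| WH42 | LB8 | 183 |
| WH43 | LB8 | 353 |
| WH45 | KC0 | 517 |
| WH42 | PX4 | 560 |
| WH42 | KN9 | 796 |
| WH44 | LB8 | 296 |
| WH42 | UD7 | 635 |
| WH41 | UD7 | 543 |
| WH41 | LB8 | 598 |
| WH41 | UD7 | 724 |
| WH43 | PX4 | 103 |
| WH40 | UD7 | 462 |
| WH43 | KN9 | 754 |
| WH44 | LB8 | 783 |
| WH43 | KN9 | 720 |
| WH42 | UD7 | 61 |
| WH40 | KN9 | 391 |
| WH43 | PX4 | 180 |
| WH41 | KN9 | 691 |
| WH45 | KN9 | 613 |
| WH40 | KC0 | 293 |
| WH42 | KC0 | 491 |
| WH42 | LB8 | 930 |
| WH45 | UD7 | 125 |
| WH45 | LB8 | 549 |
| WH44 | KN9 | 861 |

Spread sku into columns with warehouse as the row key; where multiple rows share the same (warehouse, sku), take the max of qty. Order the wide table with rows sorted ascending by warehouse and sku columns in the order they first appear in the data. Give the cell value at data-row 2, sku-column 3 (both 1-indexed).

724

With rows sorted ascending by warehouse, row 2 is warehouse=WH41. sku columns in first-appearance order: KC0, KN9, UD7, PX4, LB8; column 3 is UD7.
Long rows with warehouse=WH41, sku=UD7: max(155, 543, 724) = 724.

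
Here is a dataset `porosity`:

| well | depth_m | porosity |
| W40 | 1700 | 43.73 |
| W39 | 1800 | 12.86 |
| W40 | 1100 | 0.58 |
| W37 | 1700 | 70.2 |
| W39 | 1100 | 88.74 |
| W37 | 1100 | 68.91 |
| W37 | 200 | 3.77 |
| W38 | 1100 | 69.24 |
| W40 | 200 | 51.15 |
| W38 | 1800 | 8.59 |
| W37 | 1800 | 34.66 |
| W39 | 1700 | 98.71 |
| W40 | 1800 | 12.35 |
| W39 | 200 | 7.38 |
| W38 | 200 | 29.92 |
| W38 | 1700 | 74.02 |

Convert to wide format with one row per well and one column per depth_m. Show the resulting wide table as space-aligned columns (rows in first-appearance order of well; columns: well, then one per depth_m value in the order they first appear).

well  1700   1800   1100   200  
W40   43.73  12.35  0.58   51.15
W39   98.71  12.86  88.74  7.38 
W37   70.2   34.66  68.91  3.77 
W38   74.02  8.59   69.24  29.92

Columns: well plus the 4 distinct depth_m values (1700, 1800, 1100, 200).
For example, row W40 column 1700 takes porosity=43.73 from the long row (W40, 1700).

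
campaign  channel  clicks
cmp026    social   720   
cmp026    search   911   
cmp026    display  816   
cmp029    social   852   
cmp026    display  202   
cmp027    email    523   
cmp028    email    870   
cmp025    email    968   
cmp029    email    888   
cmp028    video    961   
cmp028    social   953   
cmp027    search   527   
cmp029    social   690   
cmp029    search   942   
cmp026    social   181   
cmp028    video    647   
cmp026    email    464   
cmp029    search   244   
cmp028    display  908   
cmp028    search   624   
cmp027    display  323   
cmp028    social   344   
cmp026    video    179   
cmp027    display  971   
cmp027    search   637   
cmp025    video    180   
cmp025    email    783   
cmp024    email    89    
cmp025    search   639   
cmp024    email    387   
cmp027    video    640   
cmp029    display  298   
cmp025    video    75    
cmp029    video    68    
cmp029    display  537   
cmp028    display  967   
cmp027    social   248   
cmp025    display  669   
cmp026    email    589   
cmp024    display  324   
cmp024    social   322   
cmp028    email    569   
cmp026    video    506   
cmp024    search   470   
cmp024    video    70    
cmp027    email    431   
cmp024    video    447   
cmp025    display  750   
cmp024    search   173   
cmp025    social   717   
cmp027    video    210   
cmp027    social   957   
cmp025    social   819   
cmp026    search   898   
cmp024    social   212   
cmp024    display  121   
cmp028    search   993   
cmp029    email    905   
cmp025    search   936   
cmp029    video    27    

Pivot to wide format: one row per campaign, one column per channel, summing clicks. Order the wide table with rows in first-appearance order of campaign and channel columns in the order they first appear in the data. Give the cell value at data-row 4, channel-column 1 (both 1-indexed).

With rows in first-appearance order of campaign, row 4 is campaign=cmp028. channel columns in first-appearance order: social, search, display, email, video; column 1 is social.
Long rows with campaign=cmp028, channel=social: 953 + 344 = 1297.

1297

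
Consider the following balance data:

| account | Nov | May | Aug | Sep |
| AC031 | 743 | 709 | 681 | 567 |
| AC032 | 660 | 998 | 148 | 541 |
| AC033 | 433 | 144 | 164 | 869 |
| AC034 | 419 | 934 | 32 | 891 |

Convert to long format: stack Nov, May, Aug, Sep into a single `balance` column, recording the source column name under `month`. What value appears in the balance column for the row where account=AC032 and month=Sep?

541

Unpivoting turns each (account, wide-column) pair into one long row.
The wide cell at row AC032, column Sep holds 541, so the long row (AC032, Sep) has balance=541.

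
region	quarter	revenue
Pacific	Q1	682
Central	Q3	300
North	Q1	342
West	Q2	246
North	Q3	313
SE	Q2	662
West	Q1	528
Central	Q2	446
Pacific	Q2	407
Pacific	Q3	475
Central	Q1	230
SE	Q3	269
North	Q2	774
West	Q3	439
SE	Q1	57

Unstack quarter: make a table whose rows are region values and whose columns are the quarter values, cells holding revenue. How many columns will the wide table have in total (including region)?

4

1 column for region plus 3 distinct quarter values → 4 columns.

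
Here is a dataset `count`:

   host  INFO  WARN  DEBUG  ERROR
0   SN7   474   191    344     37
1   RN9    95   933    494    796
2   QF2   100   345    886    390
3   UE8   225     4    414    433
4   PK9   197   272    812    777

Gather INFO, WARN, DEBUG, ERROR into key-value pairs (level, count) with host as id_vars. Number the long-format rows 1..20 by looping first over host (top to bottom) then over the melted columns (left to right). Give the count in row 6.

933

20 rows total (5 × 4). Row 6: index ⌊(6-1)/4⌋ = 1 into host → RN9; (6-1) mod 4 = 1 into the melted columns → WARN.
So row 6 is (RN9, WARN, 933); count = 933.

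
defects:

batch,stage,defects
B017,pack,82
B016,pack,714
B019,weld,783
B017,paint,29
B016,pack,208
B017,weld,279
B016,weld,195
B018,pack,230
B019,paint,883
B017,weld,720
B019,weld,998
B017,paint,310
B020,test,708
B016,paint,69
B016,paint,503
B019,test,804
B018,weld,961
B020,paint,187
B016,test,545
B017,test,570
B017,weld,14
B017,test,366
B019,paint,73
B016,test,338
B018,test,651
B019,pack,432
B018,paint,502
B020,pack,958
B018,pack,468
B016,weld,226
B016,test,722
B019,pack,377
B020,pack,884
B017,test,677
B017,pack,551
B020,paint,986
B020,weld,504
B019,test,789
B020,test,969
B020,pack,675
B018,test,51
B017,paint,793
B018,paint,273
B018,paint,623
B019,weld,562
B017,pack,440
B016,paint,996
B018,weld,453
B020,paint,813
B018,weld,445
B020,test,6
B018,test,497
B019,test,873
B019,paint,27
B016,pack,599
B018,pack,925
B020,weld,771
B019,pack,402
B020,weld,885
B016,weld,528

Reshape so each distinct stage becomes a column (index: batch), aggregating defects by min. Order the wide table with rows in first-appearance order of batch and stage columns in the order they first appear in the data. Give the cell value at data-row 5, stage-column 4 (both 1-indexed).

With rows in first-appearance order of batch, row 5 is batch=B020. stage columns in first-appearance order: pack, weld, paint, test; column 4 is test.
Long rows with batch=B020, stage=test: min(708, 969, 6) = 6.

6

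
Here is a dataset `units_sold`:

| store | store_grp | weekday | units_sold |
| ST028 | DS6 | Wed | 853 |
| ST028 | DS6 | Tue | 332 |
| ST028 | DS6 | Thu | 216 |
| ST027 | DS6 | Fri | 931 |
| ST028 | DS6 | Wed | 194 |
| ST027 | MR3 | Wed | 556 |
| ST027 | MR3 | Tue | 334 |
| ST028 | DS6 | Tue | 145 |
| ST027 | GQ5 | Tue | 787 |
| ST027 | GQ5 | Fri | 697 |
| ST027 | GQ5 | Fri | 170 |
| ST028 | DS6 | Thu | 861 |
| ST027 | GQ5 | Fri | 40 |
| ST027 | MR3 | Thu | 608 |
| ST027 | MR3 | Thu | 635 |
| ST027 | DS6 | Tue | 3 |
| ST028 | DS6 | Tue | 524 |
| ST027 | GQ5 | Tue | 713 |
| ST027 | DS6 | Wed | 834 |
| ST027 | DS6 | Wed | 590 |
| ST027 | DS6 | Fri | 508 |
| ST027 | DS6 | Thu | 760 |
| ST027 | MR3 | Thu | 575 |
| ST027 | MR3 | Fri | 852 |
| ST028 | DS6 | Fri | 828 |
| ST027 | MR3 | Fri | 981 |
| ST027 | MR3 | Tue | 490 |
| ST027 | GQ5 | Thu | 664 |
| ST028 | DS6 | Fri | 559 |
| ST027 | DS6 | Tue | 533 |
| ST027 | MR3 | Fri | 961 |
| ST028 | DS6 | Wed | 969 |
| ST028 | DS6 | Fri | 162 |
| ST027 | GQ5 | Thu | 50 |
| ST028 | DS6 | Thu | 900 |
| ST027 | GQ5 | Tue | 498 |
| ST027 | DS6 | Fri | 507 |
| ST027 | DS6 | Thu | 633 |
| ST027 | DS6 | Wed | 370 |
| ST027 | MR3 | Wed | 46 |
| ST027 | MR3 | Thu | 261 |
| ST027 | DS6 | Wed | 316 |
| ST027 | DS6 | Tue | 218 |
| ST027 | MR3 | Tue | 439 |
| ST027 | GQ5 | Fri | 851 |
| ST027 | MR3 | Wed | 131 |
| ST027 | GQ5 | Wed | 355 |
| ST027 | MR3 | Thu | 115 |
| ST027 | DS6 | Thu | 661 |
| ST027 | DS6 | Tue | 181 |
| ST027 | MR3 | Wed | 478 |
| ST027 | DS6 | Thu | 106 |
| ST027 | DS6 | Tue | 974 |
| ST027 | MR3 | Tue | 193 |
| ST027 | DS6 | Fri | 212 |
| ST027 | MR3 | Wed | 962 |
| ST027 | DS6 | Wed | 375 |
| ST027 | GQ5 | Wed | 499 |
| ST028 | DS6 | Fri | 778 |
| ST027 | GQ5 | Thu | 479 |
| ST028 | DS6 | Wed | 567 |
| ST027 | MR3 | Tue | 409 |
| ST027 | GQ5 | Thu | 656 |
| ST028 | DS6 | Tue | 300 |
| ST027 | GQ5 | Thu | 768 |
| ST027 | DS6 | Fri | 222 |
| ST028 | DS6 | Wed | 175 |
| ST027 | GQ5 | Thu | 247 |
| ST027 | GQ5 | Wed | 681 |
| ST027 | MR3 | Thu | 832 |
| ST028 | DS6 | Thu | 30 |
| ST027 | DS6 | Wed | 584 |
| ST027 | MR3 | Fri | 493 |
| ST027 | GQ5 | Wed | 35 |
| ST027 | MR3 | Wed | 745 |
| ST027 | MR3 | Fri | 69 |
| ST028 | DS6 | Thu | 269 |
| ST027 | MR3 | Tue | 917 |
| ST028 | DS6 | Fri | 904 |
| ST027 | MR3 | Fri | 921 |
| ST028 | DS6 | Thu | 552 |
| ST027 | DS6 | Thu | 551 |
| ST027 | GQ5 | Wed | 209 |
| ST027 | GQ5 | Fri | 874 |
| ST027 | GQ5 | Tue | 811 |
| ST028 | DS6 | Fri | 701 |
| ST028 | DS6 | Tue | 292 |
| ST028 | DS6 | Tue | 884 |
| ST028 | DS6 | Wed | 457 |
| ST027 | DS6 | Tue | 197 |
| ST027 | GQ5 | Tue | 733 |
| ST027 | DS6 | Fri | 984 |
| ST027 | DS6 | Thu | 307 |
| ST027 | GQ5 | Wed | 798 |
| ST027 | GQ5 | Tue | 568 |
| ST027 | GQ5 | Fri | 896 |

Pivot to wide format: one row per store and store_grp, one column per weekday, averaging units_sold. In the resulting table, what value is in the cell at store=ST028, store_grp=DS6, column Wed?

535.83

Rows with store=ST028, store_grp=DS6 and weekday=Wed: units_sold values are 853, 194, 969, 567, 175, 457.
(853 + 194 + 969 + 567 + 175 + 457) / 6 = 535.83.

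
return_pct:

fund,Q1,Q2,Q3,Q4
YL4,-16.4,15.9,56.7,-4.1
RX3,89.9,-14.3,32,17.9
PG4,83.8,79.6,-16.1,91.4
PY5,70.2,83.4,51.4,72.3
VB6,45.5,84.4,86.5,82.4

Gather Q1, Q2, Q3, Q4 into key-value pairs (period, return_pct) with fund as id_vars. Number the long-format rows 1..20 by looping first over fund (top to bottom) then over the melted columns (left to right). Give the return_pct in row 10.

79.6

20 rows total (5 × 4). Row 10: index ⌊(10-1)/4⌋ = 2 into fund → PG4; (10-1) mod 4 = 1 into the melted columns → Q2.
So row 10 is (PG4, Q2, 79.6); return_pct = 79.6.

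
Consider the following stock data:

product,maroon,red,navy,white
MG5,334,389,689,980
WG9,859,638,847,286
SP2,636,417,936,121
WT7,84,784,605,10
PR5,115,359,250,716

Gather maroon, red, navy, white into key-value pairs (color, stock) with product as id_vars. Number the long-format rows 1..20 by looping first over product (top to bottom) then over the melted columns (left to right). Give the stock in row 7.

847

20 rows total (5 × 4). Row 7: index ⌊(7-1)/4⌋ = 1 into product → WG9; (7-1) mod 4 = 2 into the melted columns → navy.
So row 7 is (WG9, navy, 847); stock = 847.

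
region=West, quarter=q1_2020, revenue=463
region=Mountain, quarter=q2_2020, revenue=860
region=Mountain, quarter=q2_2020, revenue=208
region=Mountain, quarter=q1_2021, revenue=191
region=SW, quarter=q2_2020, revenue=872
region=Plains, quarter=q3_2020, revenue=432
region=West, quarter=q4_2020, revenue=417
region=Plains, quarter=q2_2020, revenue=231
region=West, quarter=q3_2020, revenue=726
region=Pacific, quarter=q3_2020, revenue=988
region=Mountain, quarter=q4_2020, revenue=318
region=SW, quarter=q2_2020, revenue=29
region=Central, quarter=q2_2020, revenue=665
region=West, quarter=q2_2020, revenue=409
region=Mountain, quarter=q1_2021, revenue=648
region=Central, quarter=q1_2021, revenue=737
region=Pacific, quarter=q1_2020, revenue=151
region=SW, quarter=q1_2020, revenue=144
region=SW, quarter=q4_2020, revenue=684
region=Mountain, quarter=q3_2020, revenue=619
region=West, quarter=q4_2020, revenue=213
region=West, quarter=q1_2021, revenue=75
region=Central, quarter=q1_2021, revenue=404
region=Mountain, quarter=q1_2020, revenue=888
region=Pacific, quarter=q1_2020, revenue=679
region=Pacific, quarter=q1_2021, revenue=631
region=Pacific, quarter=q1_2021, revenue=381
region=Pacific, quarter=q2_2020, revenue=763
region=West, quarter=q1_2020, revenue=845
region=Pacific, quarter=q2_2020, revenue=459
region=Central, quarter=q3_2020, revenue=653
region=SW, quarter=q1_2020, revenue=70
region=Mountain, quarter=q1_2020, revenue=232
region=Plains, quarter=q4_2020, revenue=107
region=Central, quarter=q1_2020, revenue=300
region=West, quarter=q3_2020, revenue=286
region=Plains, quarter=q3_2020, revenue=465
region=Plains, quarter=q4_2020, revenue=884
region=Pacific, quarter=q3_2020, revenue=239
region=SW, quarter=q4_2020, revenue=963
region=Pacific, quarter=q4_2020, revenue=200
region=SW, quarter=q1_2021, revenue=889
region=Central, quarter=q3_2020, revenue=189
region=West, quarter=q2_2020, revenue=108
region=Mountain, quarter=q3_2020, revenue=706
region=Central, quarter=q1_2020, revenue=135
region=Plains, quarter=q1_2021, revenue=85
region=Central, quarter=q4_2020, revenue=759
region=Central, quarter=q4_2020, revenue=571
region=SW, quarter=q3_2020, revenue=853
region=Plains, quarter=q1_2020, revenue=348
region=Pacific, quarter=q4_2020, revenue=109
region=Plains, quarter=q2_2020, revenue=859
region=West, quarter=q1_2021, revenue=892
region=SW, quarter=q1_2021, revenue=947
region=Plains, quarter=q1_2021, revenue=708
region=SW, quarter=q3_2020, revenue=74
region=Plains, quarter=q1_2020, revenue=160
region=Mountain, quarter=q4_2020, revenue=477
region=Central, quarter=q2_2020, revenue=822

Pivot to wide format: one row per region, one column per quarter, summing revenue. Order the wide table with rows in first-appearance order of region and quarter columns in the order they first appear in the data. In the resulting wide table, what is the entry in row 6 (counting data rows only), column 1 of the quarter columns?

With rows in first-appearance order of region, row 6 is region=Central. quarter columns in first-appearance order: q1_2020, q2_2020, q1_2021, q3_2020, q4_2020; column 1 is q1_2020.
Long rows with region=Central, quarter=q1_2020: 300 + 135 = 435.

435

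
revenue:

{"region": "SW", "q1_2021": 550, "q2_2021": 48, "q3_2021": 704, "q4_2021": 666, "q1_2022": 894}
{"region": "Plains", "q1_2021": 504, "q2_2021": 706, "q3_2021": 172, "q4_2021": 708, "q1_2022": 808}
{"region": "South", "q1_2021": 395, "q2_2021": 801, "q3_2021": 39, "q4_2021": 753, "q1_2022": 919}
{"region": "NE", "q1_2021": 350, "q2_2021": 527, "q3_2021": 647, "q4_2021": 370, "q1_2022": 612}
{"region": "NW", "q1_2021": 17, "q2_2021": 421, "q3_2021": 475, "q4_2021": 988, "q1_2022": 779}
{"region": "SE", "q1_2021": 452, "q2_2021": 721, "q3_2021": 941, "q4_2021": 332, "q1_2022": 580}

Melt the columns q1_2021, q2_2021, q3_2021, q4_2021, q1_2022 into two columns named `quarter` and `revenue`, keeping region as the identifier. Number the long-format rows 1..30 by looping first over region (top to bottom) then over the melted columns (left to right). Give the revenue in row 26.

30 rows total (6 × 5). Row 26: index ⌊(26-1)/5⌋ = 5 into region → SE; (26-1) mod 5 = 0 into the melted columns → q1_2021.
So row 26 is (SE, q1_2021, 452); revenue = 452.

452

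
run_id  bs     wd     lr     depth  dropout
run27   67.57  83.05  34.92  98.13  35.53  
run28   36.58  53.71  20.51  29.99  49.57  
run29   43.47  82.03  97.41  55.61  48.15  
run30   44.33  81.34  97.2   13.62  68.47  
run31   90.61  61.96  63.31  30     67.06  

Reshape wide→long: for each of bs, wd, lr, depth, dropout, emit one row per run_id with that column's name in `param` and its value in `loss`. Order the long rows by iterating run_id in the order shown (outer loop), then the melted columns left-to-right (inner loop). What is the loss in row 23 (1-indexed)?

25 rows total (5 × 5). Row 23: index ⌊(23-1)/5⌋ = 4 into run_id → run31; (23-1) mod 5 = 2 into the melted columns → lr.
So row 23 is (run31, lr, 63.31); loss = 63.31.

63.31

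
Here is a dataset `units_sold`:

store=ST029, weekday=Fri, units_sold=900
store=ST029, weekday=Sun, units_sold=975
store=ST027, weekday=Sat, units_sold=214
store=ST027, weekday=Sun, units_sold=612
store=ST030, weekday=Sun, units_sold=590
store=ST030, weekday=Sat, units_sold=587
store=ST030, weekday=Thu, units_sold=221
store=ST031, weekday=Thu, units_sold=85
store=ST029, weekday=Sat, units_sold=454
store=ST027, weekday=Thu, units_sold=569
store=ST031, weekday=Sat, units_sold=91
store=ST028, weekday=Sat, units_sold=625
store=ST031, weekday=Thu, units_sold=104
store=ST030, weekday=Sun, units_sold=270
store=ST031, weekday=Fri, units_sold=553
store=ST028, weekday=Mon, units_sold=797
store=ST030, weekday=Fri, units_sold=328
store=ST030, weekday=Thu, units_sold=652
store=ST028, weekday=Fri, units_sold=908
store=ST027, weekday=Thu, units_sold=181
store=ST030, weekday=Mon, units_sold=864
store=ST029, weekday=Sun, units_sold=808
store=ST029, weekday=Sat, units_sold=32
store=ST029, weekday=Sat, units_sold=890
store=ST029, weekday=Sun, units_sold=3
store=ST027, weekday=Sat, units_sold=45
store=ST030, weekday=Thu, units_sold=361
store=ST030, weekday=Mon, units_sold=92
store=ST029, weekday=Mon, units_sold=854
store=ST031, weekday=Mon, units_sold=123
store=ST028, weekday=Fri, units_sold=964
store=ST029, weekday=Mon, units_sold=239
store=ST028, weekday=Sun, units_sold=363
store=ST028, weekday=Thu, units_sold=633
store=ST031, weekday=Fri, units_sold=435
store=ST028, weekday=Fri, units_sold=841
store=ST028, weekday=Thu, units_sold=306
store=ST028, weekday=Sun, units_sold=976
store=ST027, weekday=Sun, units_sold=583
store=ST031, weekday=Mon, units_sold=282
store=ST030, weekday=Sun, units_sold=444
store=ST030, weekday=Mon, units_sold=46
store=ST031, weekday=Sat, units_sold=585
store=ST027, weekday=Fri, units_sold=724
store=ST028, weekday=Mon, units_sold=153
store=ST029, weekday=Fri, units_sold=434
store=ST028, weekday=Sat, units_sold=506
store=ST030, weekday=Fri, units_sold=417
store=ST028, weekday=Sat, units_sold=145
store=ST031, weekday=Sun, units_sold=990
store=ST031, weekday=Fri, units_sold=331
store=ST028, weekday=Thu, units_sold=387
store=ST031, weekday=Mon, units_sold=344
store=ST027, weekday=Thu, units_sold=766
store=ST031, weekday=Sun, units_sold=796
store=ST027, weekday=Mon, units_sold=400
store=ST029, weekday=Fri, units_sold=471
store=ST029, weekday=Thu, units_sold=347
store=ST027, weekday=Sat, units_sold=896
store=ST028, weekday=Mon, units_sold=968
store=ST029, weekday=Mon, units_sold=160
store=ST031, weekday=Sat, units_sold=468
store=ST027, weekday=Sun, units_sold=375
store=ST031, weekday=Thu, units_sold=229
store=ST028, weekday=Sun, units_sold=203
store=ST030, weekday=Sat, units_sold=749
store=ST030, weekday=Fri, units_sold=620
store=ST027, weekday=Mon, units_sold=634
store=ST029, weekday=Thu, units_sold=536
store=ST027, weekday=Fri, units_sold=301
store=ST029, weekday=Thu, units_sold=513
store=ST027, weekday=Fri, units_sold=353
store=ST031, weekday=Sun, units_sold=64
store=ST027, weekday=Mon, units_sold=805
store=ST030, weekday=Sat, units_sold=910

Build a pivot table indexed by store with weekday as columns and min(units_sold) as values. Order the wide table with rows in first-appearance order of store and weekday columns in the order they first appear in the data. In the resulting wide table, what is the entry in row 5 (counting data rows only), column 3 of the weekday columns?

With rows in first-appearance order of store, row 5 is store=ST028. weekday columns in first-appearance order: Fri, Sun, Sat, Thu, Mon; column 3 is Sat.
Long rows with store=ST028, weekday=Sat: min(625, 506, 145) = 145.

145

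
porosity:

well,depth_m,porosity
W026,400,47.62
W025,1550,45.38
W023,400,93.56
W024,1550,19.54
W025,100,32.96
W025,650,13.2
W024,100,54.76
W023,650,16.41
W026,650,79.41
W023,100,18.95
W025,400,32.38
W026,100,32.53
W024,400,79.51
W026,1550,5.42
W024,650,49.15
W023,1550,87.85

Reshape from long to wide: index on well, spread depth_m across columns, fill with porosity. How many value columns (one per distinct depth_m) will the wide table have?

4 distinct depth_m values: 100, 400, 650, 1550.

4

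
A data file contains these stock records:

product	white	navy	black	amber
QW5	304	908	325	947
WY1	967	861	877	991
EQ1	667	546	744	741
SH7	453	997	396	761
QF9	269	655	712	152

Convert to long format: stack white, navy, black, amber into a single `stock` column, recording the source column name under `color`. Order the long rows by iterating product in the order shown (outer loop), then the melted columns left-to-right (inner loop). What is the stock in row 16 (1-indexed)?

761

20 rows total (5 × 4). Row 16: index ⌊(16-1)/4⌋ = 3 into product → SH7; (16-1) mod 4 = 3 into the melted columns → amber.
So row 16 is (SH7, amber, 761); stock = 761.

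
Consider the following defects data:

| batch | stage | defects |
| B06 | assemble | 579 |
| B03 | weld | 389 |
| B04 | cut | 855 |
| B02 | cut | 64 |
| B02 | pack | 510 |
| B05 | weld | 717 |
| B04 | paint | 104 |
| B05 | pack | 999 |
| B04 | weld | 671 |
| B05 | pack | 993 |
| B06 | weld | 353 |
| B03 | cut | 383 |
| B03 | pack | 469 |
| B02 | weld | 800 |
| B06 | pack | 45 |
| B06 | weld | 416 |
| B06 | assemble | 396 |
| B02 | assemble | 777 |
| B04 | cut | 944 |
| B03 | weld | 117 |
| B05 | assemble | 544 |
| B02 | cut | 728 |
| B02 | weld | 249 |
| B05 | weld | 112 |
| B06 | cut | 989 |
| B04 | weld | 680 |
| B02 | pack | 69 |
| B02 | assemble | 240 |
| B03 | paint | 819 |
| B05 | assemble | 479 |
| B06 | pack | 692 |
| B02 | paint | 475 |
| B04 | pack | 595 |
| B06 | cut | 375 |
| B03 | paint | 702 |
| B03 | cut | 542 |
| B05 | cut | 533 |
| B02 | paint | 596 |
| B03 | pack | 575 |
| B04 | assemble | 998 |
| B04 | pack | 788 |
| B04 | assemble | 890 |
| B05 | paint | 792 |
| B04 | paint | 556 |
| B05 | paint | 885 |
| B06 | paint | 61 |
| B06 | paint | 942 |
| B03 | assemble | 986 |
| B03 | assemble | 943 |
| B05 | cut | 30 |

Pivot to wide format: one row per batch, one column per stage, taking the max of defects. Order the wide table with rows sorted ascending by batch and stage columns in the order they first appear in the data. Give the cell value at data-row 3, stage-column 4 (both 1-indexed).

With rows sorted ascending by batch, row 3 is batch=B04. stage columns in first-appearance order: assemble, weld, cut, pack, paint; column 4 is pack.
Long rows with batch=B04, stage=pack: max(595, 788) = 788.

788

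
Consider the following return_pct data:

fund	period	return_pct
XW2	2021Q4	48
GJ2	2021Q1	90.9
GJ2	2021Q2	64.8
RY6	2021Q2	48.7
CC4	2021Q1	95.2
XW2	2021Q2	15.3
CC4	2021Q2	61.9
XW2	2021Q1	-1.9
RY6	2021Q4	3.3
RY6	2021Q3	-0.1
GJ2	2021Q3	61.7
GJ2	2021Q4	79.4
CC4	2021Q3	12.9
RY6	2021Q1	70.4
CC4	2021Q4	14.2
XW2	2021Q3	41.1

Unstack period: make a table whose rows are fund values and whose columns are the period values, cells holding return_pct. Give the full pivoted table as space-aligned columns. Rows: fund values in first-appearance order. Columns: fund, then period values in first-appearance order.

Columns: fund plus the 4 distinct period values (2021Q4, 2021Q1, 2021Q2, 2021Q3).
For example, row XW2 column 2021Q4 takes return_pct=48 from the long row (XW2, 2021Q4).

fund  2021Q4  2021Q1  2021Q2  2021Q3
XW2   48      -1.9    15.3    41.1  
GJ2   79.4    90.9    64.8    61.7  
RY6   3.3     70.4    48.7    -0.1  
CC4   14.2    95.2    61.9    12.9  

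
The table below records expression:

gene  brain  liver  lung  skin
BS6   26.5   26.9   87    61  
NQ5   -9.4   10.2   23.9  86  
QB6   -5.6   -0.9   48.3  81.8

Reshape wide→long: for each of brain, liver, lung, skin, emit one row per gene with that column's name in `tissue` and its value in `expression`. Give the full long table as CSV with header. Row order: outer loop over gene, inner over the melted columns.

gene,tissue,expression
BS6,brain,26.5
BS6,liver,26.9
BS6,lung,87
BS6,skin,61
NQ5,brain,-9.4
NQ5,liver,10.2
NQ5,lung,23.9
NQ5,skin,86
QB6,brain,-5.6
QB6,liver,-0.9
QB6,lung,48.3
QB6,skin,81.8

Each (gene, column) pair becomes one row: 3 × 4 = 12 rows.
For example, (BS6, brain) → expression=26.5.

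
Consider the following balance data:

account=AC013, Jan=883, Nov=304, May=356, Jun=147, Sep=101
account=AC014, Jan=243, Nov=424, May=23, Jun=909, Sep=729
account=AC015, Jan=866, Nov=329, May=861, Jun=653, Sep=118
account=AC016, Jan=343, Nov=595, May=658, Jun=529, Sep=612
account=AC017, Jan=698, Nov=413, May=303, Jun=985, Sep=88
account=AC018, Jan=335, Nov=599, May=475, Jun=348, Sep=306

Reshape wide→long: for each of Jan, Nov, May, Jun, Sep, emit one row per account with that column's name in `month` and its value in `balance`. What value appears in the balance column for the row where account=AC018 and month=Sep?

Unpivoting turns each (account, wide-column) pair into one long row.
The wide cell at row AC018, column Sep holds 306, so the long row (AC018, Sep) has balance=306.

306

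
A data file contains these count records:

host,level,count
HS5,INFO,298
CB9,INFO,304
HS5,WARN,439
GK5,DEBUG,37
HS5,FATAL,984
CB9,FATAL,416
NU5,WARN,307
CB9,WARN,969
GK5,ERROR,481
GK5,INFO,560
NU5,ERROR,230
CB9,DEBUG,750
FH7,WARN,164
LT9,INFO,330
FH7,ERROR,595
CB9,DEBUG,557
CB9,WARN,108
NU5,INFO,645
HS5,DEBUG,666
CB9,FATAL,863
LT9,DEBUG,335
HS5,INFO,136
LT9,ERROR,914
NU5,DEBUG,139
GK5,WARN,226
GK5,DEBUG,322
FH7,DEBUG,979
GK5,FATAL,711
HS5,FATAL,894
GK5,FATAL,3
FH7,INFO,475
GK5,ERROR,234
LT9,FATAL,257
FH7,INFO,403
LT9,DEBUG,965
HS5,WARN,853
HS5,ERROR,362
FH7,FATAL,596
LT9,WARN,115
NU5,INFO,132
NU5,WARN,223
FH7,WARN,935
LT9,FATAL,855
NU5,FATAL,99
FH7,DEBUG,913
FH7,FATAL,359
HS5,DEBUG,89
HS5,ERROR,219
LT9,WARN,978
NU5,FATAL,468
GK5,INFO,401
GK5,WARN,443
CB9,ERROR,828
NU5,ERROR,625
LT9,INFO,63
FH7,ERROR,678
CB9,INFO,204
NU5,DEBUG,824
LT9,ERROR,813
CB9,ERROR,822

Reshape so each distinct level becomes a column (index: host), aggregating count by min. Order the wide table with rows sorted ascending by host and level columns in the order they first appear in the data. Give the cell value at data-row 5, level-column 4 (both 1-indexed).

With rows sorted ascending by host, row 5 is host=LT9. level columns in first-appearance order: INFO, WARN, DEBUG, FATAL, ERROR; column 4 is FATAL.
Long rows with host=LT9, level=FATAL: min(257, 855) = 257.

257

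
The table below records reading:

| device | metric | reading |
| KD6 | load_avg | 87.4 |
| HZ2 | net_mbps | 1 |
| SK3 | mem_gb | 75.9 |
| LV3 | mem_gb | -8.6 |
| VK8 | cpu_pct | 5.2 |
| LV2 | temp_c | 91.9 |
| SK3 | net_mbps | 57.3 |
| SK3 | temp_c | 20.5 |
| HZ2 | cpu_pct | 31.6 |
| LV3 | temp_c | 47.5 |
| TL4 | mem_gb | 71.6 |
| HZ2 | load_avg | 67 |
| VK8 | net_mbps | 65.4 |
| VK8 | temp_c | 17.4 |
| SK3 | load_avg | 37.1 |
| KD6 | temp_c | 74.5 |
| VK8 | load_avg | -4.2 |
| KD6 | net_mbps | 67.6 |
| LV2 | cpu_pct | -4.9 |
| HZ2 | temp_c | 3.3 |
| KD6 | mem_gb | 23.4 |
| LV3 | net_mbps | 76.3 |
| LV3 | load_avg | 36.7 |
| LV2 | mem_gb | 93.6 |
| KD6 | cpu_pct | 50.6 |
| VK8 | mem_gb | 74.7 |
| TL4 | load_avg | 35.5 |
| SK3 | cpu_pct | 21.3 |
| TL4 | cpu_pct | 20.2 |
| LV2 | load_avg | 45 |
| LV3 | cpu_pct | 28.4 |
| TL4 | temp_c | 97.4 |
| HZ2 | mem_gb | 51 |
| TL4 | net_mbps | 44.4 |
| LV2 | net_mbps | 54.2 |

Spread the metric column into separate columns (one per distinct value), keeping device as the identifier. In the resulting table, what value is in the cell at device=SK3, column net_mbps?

Wide layout: rows indexed by device, columns are the 5 distinct metric values (load_avg, net_mbps, mem_gb, cpu_pct, temp_c).
Cell (device=SK3, metric=net_mbps) draws from the long row where device=SK3 and metric=net_mbps, which has reading=57.3.

57.3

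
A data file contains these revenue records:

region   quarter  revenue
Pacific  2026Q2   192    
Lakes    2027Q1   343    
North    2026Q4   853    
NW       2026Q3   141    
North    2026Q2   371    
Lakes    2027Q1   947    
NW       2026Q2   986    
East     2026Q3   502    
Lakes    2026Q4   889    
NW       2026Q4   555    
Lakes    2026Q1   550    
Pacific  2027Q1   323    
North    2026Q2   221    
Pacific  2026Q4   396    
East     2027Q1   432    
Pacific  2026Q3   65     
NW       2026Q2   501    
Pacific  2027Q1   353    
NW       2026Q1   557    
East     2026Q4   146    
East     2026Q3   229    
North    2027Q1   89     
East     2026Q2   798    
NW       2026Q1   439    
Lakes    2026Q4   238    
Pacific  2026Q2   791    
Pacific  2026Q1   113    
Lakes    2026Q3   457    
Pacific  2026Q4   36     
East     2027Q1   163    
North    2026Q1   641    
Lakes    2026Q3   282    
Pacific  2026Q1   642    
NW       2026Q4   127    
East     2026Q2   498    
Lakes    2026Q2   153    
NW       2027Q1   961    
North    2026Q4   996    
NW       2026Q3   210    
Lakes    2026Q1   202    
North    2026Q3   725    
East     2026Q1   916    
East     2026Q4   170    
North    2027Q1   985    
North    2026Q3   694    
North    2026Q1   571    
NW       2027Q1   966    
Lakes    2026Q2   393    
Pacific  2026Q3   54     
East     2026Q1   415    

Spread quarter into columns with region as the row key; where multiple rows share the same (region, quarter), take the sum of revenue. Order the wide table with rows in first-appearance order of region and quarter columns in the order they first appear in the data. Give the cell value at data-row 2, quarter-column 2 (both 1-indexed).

With rows in first-appearance order of region, row 2 is region=Lakes. quarter columns in first-appearance order: 2026Q2, 2027Q1, 2026Q4, 2026Q3, 2026Q1; column 2 is 2027Q1.
Long rows with region=Lakes, quarter=2027Q1: 343 + 947 = 1290.

1290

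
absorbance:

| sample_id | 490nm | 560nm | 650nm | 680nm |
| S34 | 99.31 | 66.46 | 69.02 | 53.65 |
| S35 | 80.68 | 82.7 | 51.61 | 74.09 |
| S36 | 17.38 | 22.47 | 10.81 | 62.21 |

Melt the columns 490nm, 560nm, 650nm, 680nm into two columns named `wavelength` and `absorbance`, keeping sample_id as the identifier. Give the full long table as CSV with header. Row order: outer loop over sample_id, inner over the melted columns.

Each (sample_id, column) pair becomes one row: 3 × 4 = 12 rows.
For example, (S34, 490nm) → absorbance=99.31.

sample_id,wavelength,absorbance
S34,490nm,99.31
S34,560nm,66.46
S34,650nm,69.02
S34,680nm,53.65
S35,490nm,80.68
S35,560nm,82.7
S35,650nm,51.61
S35,680nm,74.09
S36,490nm,17.38
S36,560nm,22.47
S36,650nm,10.81
S36,680nm,62.21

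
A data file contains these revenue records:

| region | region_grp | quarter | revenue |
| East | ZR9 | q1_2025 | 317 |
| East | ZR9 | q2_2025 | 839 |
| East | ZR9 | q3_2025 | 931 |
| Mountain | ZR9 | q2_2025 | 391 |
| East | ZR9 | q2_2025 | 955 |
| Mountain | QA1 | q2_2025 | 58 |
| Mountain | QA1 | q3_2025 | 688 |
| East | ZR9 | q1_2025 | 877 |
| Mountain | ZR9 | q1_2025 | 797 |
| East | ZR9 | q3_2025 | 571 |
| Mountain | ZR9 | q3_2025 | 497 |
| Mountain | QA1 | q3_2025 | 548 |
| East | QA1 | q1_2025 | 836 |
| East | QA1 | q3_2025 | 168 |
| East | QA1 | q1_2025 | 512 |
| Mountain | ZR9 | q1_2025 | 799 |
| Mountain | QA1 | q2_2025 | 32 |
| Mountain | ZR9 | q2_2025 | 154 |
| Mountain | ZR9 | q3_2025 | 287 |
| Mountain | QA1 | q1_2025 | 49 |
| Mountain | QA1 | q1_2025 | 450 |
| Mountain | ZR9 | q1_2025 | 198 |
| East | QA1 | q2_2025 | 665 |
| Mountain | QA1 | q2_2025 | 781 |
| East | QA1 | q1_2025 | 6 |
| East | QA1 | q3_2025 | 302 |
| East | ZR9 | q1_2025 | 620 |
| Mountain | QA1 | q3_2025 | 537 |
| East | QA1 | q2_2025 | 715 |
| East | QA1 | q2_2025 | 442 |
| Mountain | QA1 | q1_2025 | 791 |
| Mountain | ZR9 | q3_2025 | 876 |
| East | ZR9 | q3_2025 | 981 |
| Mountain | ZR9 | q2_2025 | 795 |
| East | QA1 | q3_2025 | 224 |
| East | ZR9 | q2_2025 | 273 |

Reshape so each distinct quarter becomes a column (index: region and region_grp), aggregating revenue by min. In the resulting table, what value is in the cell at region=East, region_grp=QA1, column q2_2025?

442

Rows with region=East, region_grp=QA1 and quarter=q2_2025: revenue values are 665, 715, 442.
min(665, 715, 442) = 442.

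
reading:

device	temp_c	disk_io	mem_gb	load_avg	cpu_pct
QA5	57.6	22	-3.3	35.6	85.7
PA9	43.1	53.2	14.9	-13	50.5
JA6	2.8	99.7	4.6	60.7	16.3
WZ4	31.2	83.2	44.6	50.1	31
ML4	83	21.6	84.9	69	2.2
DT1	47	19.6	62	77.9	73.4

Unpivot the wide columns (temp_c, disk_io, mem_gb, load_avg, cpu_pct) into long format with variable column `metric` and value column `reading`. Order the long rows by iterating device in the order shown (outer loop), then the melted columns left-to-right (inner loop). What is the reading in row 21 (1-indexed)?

30 rows total (6 × 5). Row 21: index ⌊(21-1)/5⌋ = 4 into device → ML4; (21-1) mod 5 = 0 into the melted columns → temp_c.
So row 21 is (ML4, temp_c, 83); reading = 83.

83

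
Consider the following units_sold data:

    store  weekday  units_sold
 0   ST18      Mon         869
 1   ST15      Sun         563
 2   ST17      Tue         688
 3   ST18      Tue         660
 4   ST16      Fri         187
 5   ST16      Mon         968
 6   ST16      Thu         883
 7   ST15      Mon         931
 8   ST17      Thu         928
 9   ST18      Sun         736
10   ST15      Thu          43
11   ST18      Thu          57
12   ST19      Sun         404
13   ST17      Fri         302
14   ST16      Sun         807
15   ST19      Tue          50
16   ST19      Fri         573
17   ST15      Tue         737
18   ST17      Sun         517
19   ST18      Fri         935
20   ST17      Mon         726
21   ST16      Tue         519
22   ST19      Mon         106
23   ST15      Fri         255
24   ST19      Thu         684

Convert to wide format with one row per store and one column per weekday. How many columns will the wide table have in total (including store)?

6

1 column for store plus 5 distinct weekday values → 6 columns.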